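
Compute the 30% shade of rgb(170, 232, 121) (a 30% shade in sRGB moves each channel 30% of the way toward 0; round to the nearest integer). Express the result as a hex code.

#77A255

A 30% shade moves each channel 30% toward 0:
  R: 170 − 51 = 119 → 119
  G: 232 − 69.6 = 162.4 → 162
  B: 121 − 36.3 = 84.7 → 85
rgb(119, 162, 85) = #77A255.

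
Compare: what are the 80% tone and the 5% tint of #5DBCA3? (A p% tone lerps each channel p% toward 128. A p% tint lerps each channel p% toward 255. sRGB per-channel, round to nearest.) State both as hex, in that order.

#5DBCA3 is rgb(93, 188, 163).
80% tone:
  R: 93 + 0.8×(128−93) = 93 + 28 = 121 → 121
  G: 188 − 48 = 140 → 140
  B: 163 + 0.8×(128−163) = 163 − 28 = 135 → 135
  → #798C87
5% tint:
  R: 93 + 0.05×(255−93) = 93 + 8.1 = 101.1 → 101
  G: 188 + 3.35 = 191.35 → 191
  B: 163 + 0.05×(255−163) = 163 + 4.6 = 167.6 → 168
  → #65BFA8

#798C87, #65BFA8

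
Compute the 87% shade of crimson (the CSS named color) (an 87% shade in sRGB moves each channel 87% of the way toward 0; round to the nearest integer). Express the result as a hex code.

CSS crimson is rgb(220, 20, 60).
Per channel, c → c + 0.87(0 − c):
  R: 220 − 191.4 = 28.6 → 29
  G: 20 + 0.87×(0−20) = 20 − 17.4 = 2.6 → 3
  B: 60 + 0.87×(0−60) = 60 − 52.2 = 7.8 → 8
rgb(29, 3, 8) = #1D0308.

#1D0308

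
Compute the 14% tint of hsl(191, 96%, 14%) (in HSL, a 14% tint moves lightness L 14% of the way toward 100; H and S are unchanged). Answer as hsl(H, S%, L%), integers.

hsl(191, 96%, 26%)

L moves 14% from 14 toward 100: 14 + 12.04 = 26.04 → 26.
H and S are unchanged.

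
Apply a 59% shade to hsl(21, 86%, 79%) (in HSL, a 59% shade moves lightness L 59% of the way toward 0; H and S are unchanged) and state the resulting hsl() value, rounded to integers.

hsl(21, 86%, 32%)

L moves 59% from 79 toward 0: 79 − 46.61 = 32.39 → 32.
H and S are unchanged.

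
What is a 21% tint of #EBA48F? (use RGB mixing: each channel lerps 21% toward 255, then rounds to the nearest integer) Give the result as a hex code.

#EFB7A7

#EBA48F is rgb(235, 164, 143).
A 21% tint moves each channel 21% toward 255:
  R: 235 + 0.21×(255−235) = 235 + 4.2 = 239.2 → 239
  G: 164 + 0.21×(255−164) = 164 + 19.11 = 183.11 → 183
  B: 143 + 0.21×(255−143) = 143 + 23.52 = 166.52 → 167
rgb(239, 183, 167) = #EFB7A7.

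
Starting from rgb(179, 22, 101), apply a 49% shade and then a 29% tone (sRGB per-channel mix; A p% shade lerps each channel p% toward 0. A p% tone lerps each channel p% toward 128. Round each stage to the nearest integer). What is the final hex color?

#662d4a

Lerp each channel 49% toward 0:
  R: 179 + 0.49×(0−179) = 179 − 87.71 = 91.29 → 91
  G: 22 + 0.49×(0−22) = 22 − 10.78 = 11.22 → 11
  B: 101 − 49.49 = 51.51 → 52
After the shade: rgb(91, 11, 52) = #5b0b34.
Per channel, c → c + 0.29(128 − c):
  R: 91 + 0.29×(128−91) = 91 + 10.73 = 101.73 → 102
  G: 11 + 0.29×(128−11) = 11 + 33.93 = 44.93 → 45
  B: 52 + 0.29×(128−52) = 52 + 22.04 = 74.04 → 74
rgb(102, 45, 74) = #662d4a.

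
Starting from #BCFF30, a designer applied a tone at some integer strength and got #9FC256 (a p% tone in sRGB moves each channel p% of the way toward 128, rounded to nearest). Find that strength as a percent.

48%

#BCFF30 is rgb(188, 255, 48); #9FC256 is rgb(159, 194, 86).
On the G channel (widest range): 194 ≈ 255 + (p/100)(128 − 255), so p ≈ 100×(194 − 255)/(128 − 255) = -6100/-127 = 48.03.
p = 48 reproduces all three channels after rounding.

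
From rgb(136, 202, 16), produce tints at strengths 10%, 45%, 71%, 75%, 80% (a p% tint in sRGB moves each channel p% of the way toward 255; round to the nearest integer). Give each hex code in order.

#94CF28, #BEE27C, #DCF0BA, #E1F2C3, #E7F4CF

10%: (136 + 11.9 = 147.9→148, 202 + 5.3 = 207.3→207, 16 + 23.9 = 39.9→40) → #94CF28
45%: (136 + 53.55 = 189.55→190, 202 + 23.85 = 225.85→226, 16 + 107.55 = 123.55→124) → #BEE27C
71%: (136 + 84.49 = 220.49→220, 202 + 37.63 = 239.63→240, 16 + 169.69 = 185.69→186) → #DCF0BA
75%: (136 + 89.25 = 225.25→225, 202 + 39.75 = 241.75→242, 16 + 179.25 = 195.25→195) → #E1F2C3
80%: (136 + 95.2 = 231.2→231, 202 + 42.4 = 244.4→244, 16 + 191.2 = 207.2→207) → #E7F4CF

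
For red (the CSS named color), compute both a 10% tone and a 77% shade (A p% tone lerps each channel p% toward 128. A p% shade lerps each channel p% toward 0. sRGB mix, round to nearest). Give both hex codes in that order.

#f20d0d, #3b0000

CSS red is rgb(255, 0, 0).
10% tone:
  R: 255 − 12.7 = 242.3 → 242
  G: 0 + 0.1×(128−0) = 0 + 12.8 = 12.8 → 13
  B: 0 + 0.1×(128−0) = 0 + 12.8 = 12.8 → 13
  → #f20d0d
77% shade:
  R: 255 + 0.77×(0−255) = 255 − 196.35 = 58.65 → 59
  G: 0 + 0.77×(0−0) = 0 + 0 = 0 → 0
  B: 0 + 0.77×(0−0) = 0 + 0 = 0 → 0
  → #3b0000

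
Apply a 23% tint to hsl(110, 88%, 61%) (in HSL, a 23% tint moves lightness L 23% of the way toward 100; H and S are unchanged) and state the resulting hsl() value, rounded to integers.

hsl(110, 88%, 70%)

L moves 23% from 61 toward 100: 61 + 8.97 = 69.97 → 70.
H and S are unchanged.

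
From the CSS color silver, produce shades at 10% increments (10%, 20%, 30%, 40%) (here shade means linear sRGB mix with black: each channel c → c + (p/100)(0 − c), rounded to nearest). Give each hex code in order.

#ADADAD, #9A9A9A, #868686, #737373

CSS silver is rgb(192, 192, 192).
10%: (192 − 19.2 = 172.8→173, 192 − 19.2 = 172.8→173, 192 − 19.2 = 172.8→173) → #ADADAD
20%: (192 − 38.4 = 153.6→154, 192 − 38.4 = 153.6→154, 192 − 38.4 = 153.6→154) → #9A9A9A
30%: (192 − 57.6 = 134.4→134, 192 − 57.6 = 134.4→134, 192 − 57.6 = 134.4→134) → #868686
40%: (192 − 76.8 = 115.2→115, 192 − 76.8 = 115.2→115, 192 − 76.8 = 115.2→115) → #737373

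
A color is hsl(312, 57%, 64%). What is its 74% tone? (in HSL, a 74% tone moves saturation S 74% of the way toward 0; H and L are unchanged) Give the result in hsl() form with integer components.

hsl(312, 15%, 64%)

S moves 74% from 57 toward 0: 57 − 42.18 = 14.82 → 15.
H and L are unchanged.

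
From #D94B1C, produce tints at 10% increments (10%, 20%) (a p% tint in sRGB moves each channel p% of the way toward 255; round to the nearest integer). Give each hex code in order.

#DD5D33, #E16F49

#D94B1C is rgb(217, 75, 28).
10%: (217 + 3.8 = 220.8→221, 75 + 18 = 93→93, 28 + 22.7 = 50.7→51) → #DD5D33
20%: (217 + 7.6 = 224.6→225, 75 + 36 = 111→111, 28 + 45.4 = 73.4→73) → #E16F49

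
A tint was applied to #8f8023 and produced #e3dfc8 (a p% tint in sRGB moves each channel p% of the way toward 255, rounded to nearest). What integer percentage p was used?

#8f8023 is rgb(143, 128, 35); #e3dfc8 is rgb(227, 223, 200).
On the B channel (widest range): 200 ≈ 35 + (p/100)(255 − 35), so p ≈ 100×(200 − 35)/(255 − 35) = 16500/220 = 75.00.
p = 75 reproduces all three channels after rounding.

75%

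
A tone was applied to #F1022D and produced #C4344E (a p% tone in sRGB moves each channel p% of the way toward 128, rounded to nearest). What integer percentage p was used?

40%

#F1022D is rgb(241, 2, 45); #C4344E is rgb(196, 52, 78).
On the G channel (widest range): 52 ≈ 2 + (p/100)(128 − 2), so p ≈ 100×(52 − 2)/(128 − 2) = 5000/126 = 39.68.
p = 40 reproduces all three channels after rounding.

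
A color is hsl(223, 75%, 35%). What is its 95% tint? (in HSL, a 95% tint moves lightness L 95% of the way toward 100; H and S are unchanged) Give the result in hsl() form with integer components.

L moves 95% from 35 toward 100: 35 + 61.75 = 96.75 → 97.
H and S are unchanged.

hsl(223, 75%, 97%)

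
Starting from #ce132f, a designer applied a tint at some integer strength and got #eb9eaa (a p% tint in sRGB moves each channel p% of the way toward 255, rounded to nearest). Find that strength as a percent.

#ce132f is rgb(206, 19, 47); #eb9eaa is rgb(235, 158, 170).
On the G channel (widest range): 158 ≈ 19 + (p/100)(255 − 19), so p ≈ 100×(158 − 19)/(255 − 19) = 13900/236 = 58.90.
p = 59 reproduces all three channels after rounding.

59%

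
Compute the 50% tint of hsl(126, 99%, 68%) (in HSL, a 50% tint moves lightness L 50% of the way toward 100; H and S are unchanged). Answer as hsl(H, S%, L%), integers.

L moves 50% from 68 toward 100: 68 + 16 = 84 → 84.
H and S are unchanged.

hsl(126, 99%, 84%)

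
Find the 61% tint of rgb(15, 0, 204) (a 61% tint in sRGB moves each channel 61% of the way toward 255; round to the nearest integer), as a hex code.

#a19ceb

A 61% tint moves each channel 61% toward 255:
  R: 15 + 0.61×(255−15) = 15 + 146.4 = 161.4 → 161
  G: 0 + 155.55 = 155.55 → 156
  B: 204 + 31.11 = 235.11 → 235
rgb(161, 156, 235) = #a19ceb.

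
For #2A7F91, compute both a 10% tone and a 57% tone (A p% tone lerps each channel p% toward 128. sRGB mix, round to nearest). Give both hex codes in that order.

#2A7F91 is rgb(42, 127, 145).
10% tone:
  R: 42 + 8.6 = 50.6 → 51
  G: 127 + 0.1 = 127.1 → 127
  B: 145 − 1.7 = 143.3 → 143
  → #337F8F
57% tone:
  R: 42 + 0.57×(128−42) = 42 + 49.02 = 91.02 → 91
  G: 127 + 0.57×(128−127) = 127 + 0.57 = 127.57 → 128
  B: 145 − 9.69 = 135.31 → 135
  → #5B8087

#337F8F, #5B8087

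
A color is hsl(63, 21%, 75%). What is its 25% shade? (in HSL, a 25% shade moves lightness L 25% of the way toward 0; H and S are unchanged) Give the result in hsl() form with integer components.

hsl(63, 21%, 56%)

L moves 25% from 75 toward 0: 75 − 18.75 = 56.25 → 56.
H and S are unchanged.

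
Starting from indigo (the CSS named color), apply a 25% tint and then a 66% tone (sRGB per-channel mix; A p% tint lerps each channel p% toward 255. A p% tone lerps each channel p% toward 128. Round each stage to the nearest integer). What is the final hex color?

#7d6a8b

CSS indigo is rgb(75, 0, 130).
A 25% tint moves each channel 25% toward 255:
  R: 75 + 45 = 120 → 120
  G: 0 + 0.25×(255−0) = 0 + 63.75 = 63.75 → 64
  B: 130 + 0.25×(255−130) = 130 + 31.25 = 161.25 → 161
After the tint: rgb(120, 64, 161) = #7840a1.
Per channel, c → c + 0.66(128 − c):
  R: 120 + 0.66×(128−120) = 120 + 5.28 = 125.28 → 125
  G: 64 + 0.66×(128−64) = 64 + 42.24 = 106.24 → 106
  B: 161 − 21.78 = 139.22 → 139
rgb(125, 106, 139) = #7d6a8b.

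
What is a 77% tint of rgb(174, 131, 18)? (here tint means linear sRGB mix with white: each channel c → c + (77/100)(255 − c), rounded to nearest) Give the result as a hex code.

#ECE2C8

Lerp each channel 77% toward 255:
  R: 174 + 62.37 = 236.37 → 236
  G: 131 + 0.77×(255−131) = 131 + 95.48 = 226.48 → 226
  B: 18 + 0.77×(255−18) = 18 + 182.49 = 200.49 → 200
rgb(236, 226, 200) = #ECE2C8.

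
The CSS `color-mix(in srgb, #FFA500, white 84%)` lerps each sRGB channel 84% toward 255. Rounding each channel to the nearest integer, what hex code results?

#FFF1D6

#FFA500 is rgb(255, 165, 0).
Lerp each channel 84% toward 255:
  R: 255 + 0 = 255 → 255
  G: 165 + 75.6 = 240.6 → 241
  B: 0 + 214.2 = 214.2 → 214
rgb(255, 241, 214) = #FFF1D6.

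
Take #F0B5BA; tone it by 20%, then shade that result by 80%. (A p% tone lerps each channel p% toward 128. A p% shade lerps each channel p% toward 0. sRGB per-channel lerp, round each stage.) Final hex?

#2C2223

#F0B5BA is rgb(240, 181, 186).
Per channel, c → c + 0.2(128 − c):
  R: 240 − 22.4 = 217.6 → 218
  G: 181 − 10.6 = 170.4 → 170
  B: 186 + 0.2×(128−186) = 186 − 11.6 = 174.4 → 174
After the tone: rgb(218, 170, 174) = #DAAAAE.
Per channel, c → c + 0.8(0 − c):
  R: 218 − 174.4 = 43.6 → 44
  G: 170 + 0.8×(0−170) = 170 − 136 = 34 → 34
  B: 174 − 139.2 = 34.8 → 35
rgb(44, 34, 35) = #2C2223.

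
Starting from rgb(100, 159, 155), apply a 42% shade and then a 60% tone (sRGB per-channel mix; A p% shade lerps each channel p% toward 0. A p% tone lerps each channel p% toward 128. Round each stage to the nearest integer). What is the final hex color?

Lerp each channel 42% toward 0:
  R: 100 − 42 = 58 → 58
  G: 159 + 0.42×(0−159) = 159 − 66.78 = 92.22 → 92
  B: 155 + 0.42×(0−155) = 155 − 65.1 = 89.9 → 90
After the shade: rgb(58, 92, 90) = #3A5C5A.
A 60% tone moves each channel 60% toward 128:
  R: 58 + 42 = 100 → 100
  G: 92 + 0.6×(128−92) = 92 + 21.6 = 113.6 → 114
  B: 90 + 22.8 = 112.8 → 113
rgb(100, 114, 113) = #647271.

#647271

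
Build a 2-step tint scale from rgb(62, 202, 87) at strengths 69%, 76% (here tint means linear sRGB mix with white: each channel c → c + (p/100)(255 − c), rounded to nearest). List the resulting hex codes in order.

69%: (62 + 133.17 = 195.17→195, 202 + 36.57 = 238.57→239, 87 + 115.92 = 202.92→203) → #C3EFCB
76%: (62 + 146.68 = 208.68→209, 202 + 40.28 = 242.28→242, 87 + 127.68 = 214.68→215) → #D1F2D7

#C3EFCB, #D1F2D7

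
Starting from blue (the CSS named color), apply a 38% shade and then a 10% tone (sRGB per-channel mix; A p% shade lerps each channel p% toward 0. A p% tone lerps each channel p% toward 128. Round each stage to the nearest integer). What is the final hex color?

#0D0D9B

CSS blue is rgb(0, 0, 255).
Per channel, c → c + 0.38(0 − c):
  R: 0 + 0.38×(0−0) = 0 + 0 = 0 → 0
  G: 0 + 0 = 0 → 0
  B: 255 − 96.9 = 158.1 → 158
After the shade: rgb(0, 0, 158) = #00009E.
A 10% tone moves each channel 10% toward 128:
  R: 0 + 12.8 = 12.8 → 13
  G: 0 + 0.1×(128−0) = 0 + 12.8 = 12.8 → 13
  B: 158 − 3 = 155 → 155
rgb(13, 13, 155) = #0D0D9B.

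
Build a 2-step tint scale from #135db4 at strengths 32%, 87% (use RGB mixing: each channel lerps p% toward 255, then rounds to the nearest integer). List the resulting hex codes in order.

#5f91cc, #e0eaf5

#135db4 is rgb(19, 93, 180).
32%: (19 + 75.52 = 94.52→95, 93 + 51.84 = 144.84→145, 180 + 24 = 204→204) → #5f91cc
87%: (19 + 205.32 = 224.32→224, 93 + 140.94 = 233.94→234, 180 + 65.25 = 245.25→245) → #e0eaf5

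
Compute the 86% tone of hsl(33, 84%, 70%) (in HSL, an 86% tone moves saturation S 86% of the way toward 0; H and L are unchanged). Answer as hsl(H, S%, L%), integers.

S moves 86% from 84 toward 0: 84 − 72.24 = 11.76 → 12.
H and L are unchanged.

hsl(33, 12%, 70%)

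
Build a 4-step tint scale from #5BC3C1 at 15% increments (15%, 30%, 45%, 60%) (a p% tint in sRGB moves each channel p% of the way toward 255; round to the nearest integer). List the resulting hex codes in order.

#5BC3C1 is rgb(91, 195, 193).
15%: (91 + 24.6 = 115.6→116, 195 + 9 = 204→204, 193 + 9.3 = 202.3→202) → #74CCCA
30%: (91 + 49.2 = 140.2→140, 195 + 18 = 213→213, 193 + 18.6 = 211.6→212) → #8CD5D4
45%: (91 + 73.8 = 164.8→165, 195 + 27 = 222→222, 193 + 27.9 = 220.9→221) → #A5DEDD
60%: (91 + 98.4 = 189.4→189, 195 + 36 = 231→231, 193 + 37.2 = 230.2→230) → #BDE7E6

#74CCCA, #8CD5D4, #A5DEDD, #BDE7E6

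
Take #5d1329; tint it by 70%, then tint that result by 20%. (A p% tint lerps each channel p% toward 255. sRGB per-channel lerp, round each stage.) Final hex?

#5d1329 is rgb(93, 19, 41).
A 70% tint moves each channel 70% toward 255:
  R: 93 + 113.4 = 206.4 → 206
  G: 19 + 0.7×(255−19) = 19 + 165.2 = 184.2 → 184
  B: 41 + 0.7×(255−41) = 41 + 149.8 = 190.8 → 191
After the tint: rgb(206, 184, 191) = #ceb8bf.
Per channel, c → c + 0.2(255 − c):
  R: 206 + 9.8 = 215.8 → 216
  G: 184 + 0.2×(255−184) = 184 + 14.2 = 198.2 → 198
  B: 191 + 0.2×(255−191) = 191 + 12.8 = 203.8 → 204
rgb(216, 198, 204) = #d8c6cc.

#d8c6cc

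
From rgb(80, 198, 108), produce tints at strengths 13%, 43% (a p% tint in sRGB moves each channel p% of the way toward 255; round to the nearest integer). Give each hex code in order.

13%: (80 + 22.75 = 102.75→103, 198 + 7.41 = 205.41→205, 108 + 19.11 = 127.11→127) → #67cd7f
43%: (80 + 75.25 = 155.25→155, 198 + 24.51 = 222.51→223, 108 + 63.21 = 171.21→171) → #9bdfab

#67cd7f, #9bdfab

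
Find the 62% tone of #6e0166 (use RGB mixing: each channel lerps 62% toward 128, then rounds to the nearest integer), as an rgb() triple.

rgb(121, 80, 118)

#6e0166 is rgb(110, 1, 102).
A 62% tone moves each channel 62% toward 128:
  R: 110 + 0.62×(128−110) = 110 + 11.16 = 121.16 → 121
  G: 1 + 78.74 = 79.74 → 80
  B: 102 + 16.12 = 118.12 → 118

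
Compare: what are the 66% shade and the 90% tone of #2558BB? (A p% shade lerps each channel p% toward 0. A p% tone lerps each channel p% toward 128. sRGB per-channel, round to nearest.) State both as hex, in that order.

#2558BB is rgb(37, 88, 187).
66% shade:
  R: 37 − 24.42 = 12.58 → 13
  G: 88 + 0.66×(0−88) = 88 − 58.08 = 29.92 → 30
  B: 187 + 0.66×(0−187) = 187 − 123.42 = 63.58 → 64
  → #0D1E40
90% tone:
  R: 37 + 0.9×(128−37) = 37 + 81.9 = 118.9 → 119
  G: 88 + 0.9×(128−88) = 88 + 36 = 124 → 124
  B: 187 + 0.9×(128−187) = 187 − 53.1 = 133.9 → 134
  → #777C86

#0D1E40, #777C86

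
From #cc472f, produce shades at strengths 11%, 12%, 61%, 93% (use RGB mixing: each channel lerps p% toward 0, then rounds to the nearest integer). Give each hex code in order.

#cc472f is rgb(204, 71, 47).
11%: (204 − 22.44 = 181.56→182, 71 − 7.81 = 63.19→63, 47 − 5.17 = 41.83→42) → #b63f2a
12%: (204 − 24.48 = 179.52→180, 71 − 8.52 = 62.48→62, 47 − 5.64 = 41.36→41) → #b43e29
61%: (204 − 124.44 = 79.56→80, 71 − 43.31 = 27.69→28, 47 − 28.67 = 18.33→18) → #501c12
93%: (204 − 189.72 = 14.28→14, 71 − 66.03 = 4.97→5, 47 − 43.71 = 3.29→3) → #0e0503

#b63f2a, #b43e29, #501c12, #0e0503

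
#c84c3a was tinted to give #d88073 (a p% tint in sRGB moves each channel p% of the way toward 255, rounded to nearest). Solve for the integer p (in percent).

#c84c3a is rgb(200, 76, 58); #d88073 is rgb(216, 128, 115).
On the B channel (widest range): 115 ≈ 58 + (p/100)(255 − 58), so p ≈ 100×(115 − 58)/(255 − 58) = 5700/197 = 28.93.
p = 29 reproduces all three channels after rounding.

29%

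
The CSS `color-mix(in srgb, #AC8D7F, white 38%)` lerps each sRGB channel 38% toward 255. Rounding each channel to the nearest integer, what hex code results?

#AC8D7F is rgb(172, 141, 127).
A 38% tint moves each channel 38% toward 255:
  R: 172 + 0.38×(255−172) = 172 + 31.54 = 203.54 → 204
  G: 141 + 43.32 = 184.32 → 184
  B: 127 + 48.64 = 175.64 → 176
rgb(204, 184, 176) = #CCB8B0.

#CCB8B0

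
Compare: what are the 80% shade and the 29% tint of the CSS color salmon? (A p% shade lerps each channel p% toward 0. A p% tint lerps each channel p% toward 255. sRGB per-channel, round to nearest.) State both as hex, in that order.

CSS salmon is rgb(250, 128, 114).
80% shade:
  R: 250 + 0.8×(0−250) = 250 − 200 = 50 → 50
  G: 128 + 0.8×(0−128) = 128 − 102.4 = 25.6 → 26
  B: 114 − 91.2 = 22.8 → 23
  → #321a17
29% tint:
  R: 250 + 0.29×(255−250) = 250 + 1.45 = 251.45 → 251
  G: 128 + 36.83 = 164.83 → 165
  B: 114 + 40.89 = 154.89 → 155
  → #fba59b

#321a17, #fba59b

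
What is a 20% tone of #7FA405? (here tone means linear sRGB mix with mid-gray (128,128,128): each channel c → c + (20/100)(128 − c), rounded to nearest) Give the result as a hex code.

#7F9D1E

#7FA405 is rgb(127, 164, 5).
Per channel, c → c + 0.2(128 − c):
  R: 127 + 0.2×(128−127) = 127 + 0.2 = 127.2 → 127
  G: 164 + 0.2×(128−164) = 164 − 7.2 = 156.8 → 157
  B: 5 + 24.6 = 29.6 → 30
rgb(127, 157, 30) = #7F9D1E.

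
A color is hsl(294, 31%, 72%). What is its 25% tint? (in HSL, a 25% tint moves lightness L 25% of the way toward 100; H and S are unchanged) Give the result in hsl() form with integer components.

L moves 25% from 72 toward 100: 72 + 7 = 79 → 79.
H and S are unchanged.

hsl(294, 31%, 79%)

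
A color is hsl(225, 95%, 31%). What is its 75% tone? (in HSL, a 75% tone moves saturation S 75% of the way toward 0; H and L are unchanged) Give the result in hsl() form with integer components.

hsl(225, 24%, 31%)

S moves 75% from 95 toward 0: 95 − 71.25 = 23.75 → 24.
H and L are unchanged.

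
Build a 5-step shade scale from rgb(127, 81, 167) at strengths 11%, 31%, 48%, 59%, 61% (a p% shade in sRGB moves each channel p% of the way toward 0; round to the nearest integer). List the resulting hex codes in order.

#714895, #583873, #422a57, #342144, #322041

11%: (127 − 13.97 = 113.03→113, 81 − 8.91 = 72.09→72, 167 − 18.37 = 148.63→149) → #714895
31%: (127 − 39.37 = 87.63→88, 81 − 25.11 = 55.89→56, 167 − 51.77 = 115.23→115) → #583873
48%: (127 − 60.96 = 66.04→66, 81 − 38.88 = 42.12→42, 167 − 80.16 = 86.84→87) → #422a57
59%: (127 − 74.93 = 52.07→52, 81 − 47.79 = 33.21→33, 167 − 98.53 = 68.47→68) → #342144
61%: (127 − 77.47 = 49.53→50, 81 − 49.41 = 31.59→32, 167 − 101.87 = 65.13→65) → #322041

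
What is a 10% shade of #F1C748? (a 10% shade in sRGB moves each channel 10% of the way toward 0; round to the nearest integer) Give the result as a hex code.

#D9B341

#F1C748 is rgb(241, 199, 72).
A 10% shade moves each channel 10% toward 0:
  R: 241 − 24.1 = 216.9 → 217
  G: 199 − 19.9 = 179.1 → 179
  B: 72 + 0.1×(0−72) = 72 − 7.2 = 64.8 → 65
rgb(217, 179, 65) = #D9B341.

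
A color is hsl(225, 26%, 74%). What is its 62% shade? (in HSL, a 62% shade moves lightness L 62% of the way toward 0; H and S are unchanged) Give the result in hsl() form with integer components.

L moves 62% from 74 toward 0: 74 − 45.88 = 28.12 → 28.
H and S are unchanged.

hsl(225, 26%, 28%)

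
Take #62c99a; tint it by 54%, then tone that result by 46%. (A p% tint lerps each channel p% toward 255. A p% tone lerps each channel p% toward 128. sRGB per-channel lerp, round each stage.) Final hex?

#62c99a is rgb(98, 201, 154).
A 54% tint moves each channel 54% toward 255:
  R: 98 + 84.78 = 182.78 → 183
  G: 201 + 0.54×(255−201) = 201 + 29.16 = 230.16 → 230
  B: 154 + 0.54×(255−154) = 154 + 54.54 = 208.54 → 209
After the tint: rgb(183, 230, 209) = #b7e6d1.
A 46% tone moves each channel 46% toward 128:
  R: 183 + 0.46×(128−183) = 183 − 25.3 = 157.7 → 158
  G: 230 + 0.46×(128−230) = 230 − 46.92 = 183.08 → 183
  B: 209 + 0.46×(128−209) = 209 − 37.26 = 171.74 → 172
rgb(158, 183, 172) = #9eb7ac.

#9eb7ac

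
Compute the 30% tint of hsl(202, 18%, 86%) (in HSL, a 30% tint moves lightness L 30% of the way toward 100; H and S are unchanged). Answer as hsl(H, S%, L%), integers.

hsl(202, 18%, 90%)

L moves 30% from 86 toward 100: 86 + 4.2 = 90.2 → 90.
H and S are unchanged.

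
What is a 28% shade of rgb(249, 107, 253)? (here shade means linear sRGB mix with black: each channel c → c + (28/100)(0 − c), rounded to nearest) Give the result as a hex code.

#B34DB6

Lerp each channel 28% toward 0:
  R: 249 + 0.28×(0−249) = 249 − 69.72 = 179.28 → 179
  G: 107 + 0.28×(0−107) = 107 − 29.96 = 77.04 → 77
  B: 253 + 0.28×(0−253) = 253 − 70.84 = 182.16 → 182
rgb(179, 77, 182) = #B34DB6.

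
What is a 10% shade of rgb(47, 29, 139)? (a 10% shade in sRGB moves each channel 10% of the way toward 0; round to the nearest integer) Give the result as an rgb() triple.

A 10% shade moves each channel 10% toward 0:
  R: 47 + 0.1×(0−47) = 47 − 4.7 = 42.3 → 42
  G: 29 − 2.9 = 26.1 → 26
  B: 139 + 0.1×(0−139) = 139 − 13.9 = 125.1 → 125

rgb(42, 26, 125)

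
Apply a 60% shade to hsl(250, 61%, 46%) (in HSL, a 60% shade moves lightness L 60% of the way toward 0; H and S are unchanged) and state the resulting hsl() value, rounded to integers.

L moves 60% from 46 toward 0: 46 − 27.6 = 18.4 → 18.
H and S are unchanged.

hsl(250, 61%, 18%)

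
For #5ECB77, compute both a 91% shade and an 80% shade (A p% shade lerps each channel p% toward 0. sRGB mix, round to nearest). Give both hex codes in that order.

#5ECB77 is rgb(94, 203, 119).
91% shade:
  R: 94 + 0.91×(0−94) = 94 − 85.54 = 8.46 → 8
  G: 203 − 184.73 = 18.27 → 18
  B: 119 + 0.91×(0−119) = 119 − 108.29 = 10.71 → 11
  → #08120B
80% shade:
  R: 94 − 75.2 = 18.8 → 19
  G: 203 + 0.8×(0−203) = 203 − 162.4 = 40.6 → 41
  B: 119 + 0.8×(0−119) = 119 − 95.2 = 23.8 → 24
  → #132918

#08120B, #132918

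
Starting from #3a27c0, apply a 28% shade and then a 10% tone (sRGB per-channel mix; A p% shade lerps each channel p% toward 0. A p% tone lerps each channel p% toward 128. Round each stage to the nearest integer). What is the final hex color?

#332689

#3a27c0 is rgb(58, 39, 192).
Per channel, c → c + 0.28(0 − c):
  R: 58 + 0.28×(0−58) = 58 − 16.24 = 41.76 → 42
  G: 39 + 0.28×(0−39) = 39 − 10.92 = 28.08 → 28
  B: 192 − 53.76 = 138.24 → 138
After the shade: rgb(42, 28, 138) = #2a1c8a.
A 10% tone moves each channel 10% toward 128:
  R: 42 + 8.6 = 50.6 → 51
  G: 28 + 0.1×(128−28) = 28 + 10 = 38 → 38
  B: 138 + 0.1×(128−138) = 138 − 1 = 137 → 137
rgb(51, 38, 137) = #332689.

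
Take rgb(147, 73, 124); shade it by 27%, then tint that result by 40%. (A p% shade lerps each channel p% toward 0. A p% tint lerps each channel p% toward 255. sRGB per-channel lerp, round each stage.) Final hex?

#A6869D

Lerp each channel 27% toward 0:
  R: 147 + 0.27×(0−147) = 147 − 39.69 = 107.31 → 107
  G: 73 + 0.27×(0−73) = 73 − 19.71 = 53.29 → 53
  B: 124 − 33.48 = 90.52 → 91
After the shade: rgb(107, 53, 91) = #6B355B.
Per channel, c → c + 0.4(255 − c):
  R: 107 + 59.2 = 166.2 → 166
  G: 53 + 80.8 = 133.8 → 134
  B: 91 + 0.4×(255−91) = 91 + 65.6 = 156.6 → 157
rgb(166, 134, 157) = #A6869D.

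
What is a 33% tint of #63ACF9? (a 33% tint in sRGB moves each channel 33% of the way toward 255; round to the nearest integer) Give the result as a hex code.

#96C7FB

#63ACF9 is rgb(99, 172, 249).
A 33% tint moves each channel 33% toward 255:
  R: 99 + 51.48 = 150.48 → 150
  G: 172 + 27.39 = 199.39 → 199
  B: 249 + 1.98 = 250.98 → 251
rgb(150, 199, 251) = #96C7FB.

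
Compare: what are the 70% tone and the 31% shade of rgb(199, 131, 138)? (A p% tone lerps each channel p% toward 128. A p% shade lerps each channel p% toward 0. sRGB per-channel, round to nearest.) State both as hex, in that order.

#958183, #895A5F

70% tone:
  R: 199 + 0.7×(128−199) = 199 − 49.7 = 149.3 → 149
  G: 131 + 0.7×(128−131) = 131 − 2.1 = 128.9 → 129
  B: 138 − 7 = 131 → 131
  → #958183
31% shade:
  R: 199 + 0.31×(0−199) = 199 − 61.69 = 137.31 → 137
  G: 131 − 40.61 = 90.39 → 90
  B: 138 + 0.31×(0−138) = 138 − 42.78 = 95.22 → 95
  → #895A5F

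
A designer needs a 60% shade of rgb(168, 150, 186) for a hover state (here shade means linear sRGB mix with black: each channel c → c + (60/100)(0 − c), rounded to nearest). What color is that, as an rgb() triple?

rgb(67, 60, 74)

Per channel, c → c + 0.6(0 − c):
  R: 168 − 100.8 = 67.2 → 67
  G: 150 + 0.6×(0−150) = 150 − 90 = 60 → 60
  B: 186 + 0.6×(0−186) = 186 − 111.6 = 74.4 → 74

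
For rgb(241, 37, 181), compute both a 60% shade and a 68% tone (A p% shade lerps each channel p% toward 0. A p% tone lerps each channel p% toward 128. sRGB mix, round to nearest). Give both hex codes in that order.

#600f48, #a46391

60% shade:
  R: 241 + 0.6×(0−241) = 241 − 144.6 = 96.4 → 96
  G: 37 − 22.2 = 14.8 → 15
  B: 181 + 0.6×(0−181) = 181 − 108.6 = 72.4 → 72
  → #600f48
68% tone:
  R: 241 + 0.68×(128−241) = 241 − 76.84 = 164.16 → 164
  G: 37 + 61.88 = 98.88 → 99
  B: 181 + 0.68×(128−181) = 181 − 36.04 = 144.96 → 145
  → #a46391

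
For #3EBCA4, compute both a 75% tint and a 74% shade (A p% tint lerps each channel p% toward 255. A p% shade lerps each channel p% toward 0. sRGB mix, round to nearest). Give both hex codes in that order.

#CFEEE8, #10312B

#3EBCA4 is rgb(62, 188, 164).
75% tint:
  R: 62 + 0.75×(255−62) = 62 + 144.75 = 206.75 → 207
  G: 188 + 0.75×(255−188) = 188 + 50.25 = 238.25 → 238
  B: 164 + 0.75×(255−164) = 164 + 68.25 = 232.25 → 232
  → #CFEEE8
74% shade:
  R: 62 + 0.74×(0−62) = 62 − 45.88 = 16.12 → 16
  G: 188 − 139.12 = 48.88 → 49
  B: 164 + 0.74×(0−164) = 164 − 121.36 = 42.64 → 43
  → #10312B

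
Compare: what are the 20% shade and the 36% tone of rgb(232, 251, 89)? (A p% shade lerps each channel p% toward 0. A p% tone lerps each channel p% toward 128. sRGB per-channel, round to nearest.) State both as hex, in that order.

20% shade:
  R: 232 + 0.2×(0−232) = 232 − 46.4 = 185.6 → 186
  G: 251 − 50.2 = 200.8 → 201
  B: 89 − 17.8 = 71.2 → 71
  → #bac947
36% tone:
  R: 232 + 0.36×(128−232) = 232 − 37.44 = 194.56 → 195
  G: 251 − 44.28 = 206.72 → 207
  B: 89 + 0.36×(128−89) = 89 + 14.04 = 103.04 → 103
  → #c3cf67

#bac947, #c3cf67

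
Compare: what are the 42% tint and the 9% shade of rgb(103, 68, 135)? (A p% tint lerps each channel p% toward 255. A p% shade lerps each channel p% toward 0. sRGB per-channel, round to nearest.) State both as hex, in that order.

42% tint:
  R: 103 + 0.42×(255−103) = 103 + 63.84 = 166.84 → 167
  G: 68 + 78.54 = 146.54 → 147
  B: 135 + 0.42×(255−135) = 135 + 50.4 = 185.4 → 185
  → #a793b9
9% shade:
  R: 103 − 9.27 = 93.73 → 94
  G: 68 − 6.12 = 61.88 → 62
  B: 135 + 0.09×(0−135) = 135 − 12.15 = 122.85 → 123
  → #5e3e7b

#a793b9, #5e3e7b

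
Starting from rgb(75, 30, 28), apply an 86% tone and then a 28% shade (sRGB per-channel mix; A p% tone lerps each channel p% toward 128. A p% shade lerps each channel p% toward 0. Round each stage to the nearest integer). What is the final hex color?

#575252

An 86% tone moves each channel 86% toward 128:
  R: 75 + 0.86×(128−75) = 75 + 45.58 = 120.58 → 121
  G: 30 + 84.28 = 114.28 → 114
  B: 28 + 86 = 114 → 114
After the tone: rgb(121, 114, 114) = #797272.
Lerp each channel 28% toward 0:
  R: 121 − 33.88 = 87.12 → 87
  G: 114 + 0.28×(0−114) = 114 − 31.92 = 82.08 → 82
  B: 114 + 0.28×(0−114) = 114 − 31.92 = 82.08 → 82
rgb(87, 82, 82) = #575252.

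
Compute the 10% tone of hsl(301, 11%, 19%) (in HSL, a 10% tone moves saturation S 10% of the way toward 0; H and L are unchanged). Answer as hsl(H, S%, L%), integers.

hsl(301, 10%, 19%)

S moves 10% from 11 toward 0: 11 − 1.1 = 9.9 → 10.
H and L are unchanged.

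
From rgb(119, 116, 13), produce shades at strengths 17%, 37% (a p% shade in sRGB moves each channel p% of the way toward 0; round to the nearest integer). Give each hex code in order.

17%: (119 − 20.23 = 98.77→99, 116 − 19.72 = 96.28→96, 13 − 2.21 = 10.79→11) → #63600B
37%: (119 − 44.03 = 74.97→75, 116 − 42.92 = 73.08→73, 13 − 4.81 = 8.19→8) → #4B4908

#63600B, #4B4908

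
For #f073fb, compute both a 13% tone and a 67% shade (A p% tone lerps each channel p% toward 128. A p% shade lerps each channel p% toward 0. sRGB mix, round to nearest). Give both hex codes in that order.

#f073fb is rgb(240, 115, 251).
13% tone:
  R: 240 + 0.13×(128−240) = 240 − 14.56 = 225.44 → 225
  G: 115 + 0.13×(128−115) = 115 + 1.69 = 116.69 → 117
  B: 251 − 15.99 = 235.01 → 235
  → #e175eb
67% shade:
  R: 240 − 160.8 = 79.2 → 79
  G: 115 − 77.05 = 37.95 → 38
  B: 251 + 0.67×(0−251) = 251 − 168.17 = 82.83 → 83
  → #4f2653

#e175eb, #4f2653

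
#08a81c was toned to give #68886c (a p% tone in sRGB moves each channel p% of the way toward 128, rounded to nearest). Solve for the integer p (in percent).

80%

#08a81c is rgb(8, 168, 28); #68886c is rgb(104, 136, 108).
On the R channel (widest range): 104 ≈ 8 + (p/100)(128 − 8), so p ≈ 100×(104 − 8)/(128 − 8) = 9600/120 = 80.00.
p = 80 reproduces all three channels after rounding.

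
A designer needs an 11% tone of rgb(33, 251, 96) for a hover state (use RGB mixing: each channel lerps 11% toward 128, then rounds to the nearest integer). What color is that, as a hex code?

Lerp each channel 11% toward 128:
  R: 33 + 10.45 = 43.45 → 43
  G: 251 + 0.11×(128−251) = 251 − 13.53 = 237.47 → 237
  B: 96 + 0.11×(128−96) = 96 + 3.52 = 99.52 → 100
rgb(43, 237, 100) = #2BED64.

#2BED64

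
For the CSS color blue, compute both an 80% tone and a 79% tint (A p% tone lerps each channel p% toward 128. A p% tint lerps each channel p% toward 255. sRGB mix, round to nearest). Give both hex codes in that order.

CSS blue is rgb(0, 0, 255).
80% tone:
  R: 0 + 0.8×(128−0) = 0 + 102.4 = 102.4 → 102
  G: 0 + 0.8×(128−0) = 0 + 102.4 = 102.4 → 102
  B: 255 − 101.6 = 153.4 → 153
  → #666699
79% tint:
  R: 0 + 201.45 = 201.45 → 201
  G: 0 + 201.45 = 201.45 → 201
  B: 255 + 0.79×(255−255) = 255 + 0 = 255 → 255
  → #C9C9FF

#666699, #C9C9FF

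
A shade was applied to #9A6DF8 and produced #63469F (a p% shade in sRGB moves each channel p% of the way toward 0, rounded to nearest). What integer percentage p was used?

36%

#9A6DF8 is rgb(154, 109, 248); #63469F is rgb(99, 70, 159).
On the B channel (widest range): 159 ≈ 248 + (p/100)(0 − 248), so p ≈ 100×(159 − 248)/(0 − 248) = -8900/-248 = 35.89.
p = 36 reproduces all three channels after rounding.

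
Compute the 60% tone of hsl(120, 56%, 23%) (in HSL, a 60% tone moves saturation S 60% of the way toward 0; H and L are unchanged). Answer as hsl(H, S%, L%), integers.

S moves 60% from 56 toward 0: 56 − 33.6 = 22.4 → 22.
H and L are unchanged.

hsl(120, 22%, 23%)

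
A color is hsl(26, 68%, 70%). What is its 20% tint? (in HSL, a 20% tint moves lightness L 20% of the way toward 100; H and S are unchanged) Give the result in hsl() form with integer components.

L moves 20% from 70 toward 100: 70 + 6 = 76 → 76.
H and S are unchanged.

hsl(26, 68%, 76%)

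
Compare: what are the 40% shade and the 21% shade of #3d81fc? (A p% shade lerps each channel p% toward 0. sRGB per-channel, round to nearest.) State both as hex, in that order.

#254d97, #3066c7

#3d81fc is rgb(61, 129, 252).
40% shade:
  R: 61 − 24.4 = 36.6 → 37
  G: 129 − 51.6 = 77.4 → 77
  B: 252 + 0.4×(0−252) = 252 − 100.8 = 151.2 → 151
  → #254d97
21% shade:
  R: 61 + 0.21×(0−61) = 61 − 12.81 = 48.19 → 48
  G: 129 − 27.09 = 101.91 → 102
  B: 252 + 0.21×(0−252) = 252 − 52.92 = 199.08 → 199
  → #3066c7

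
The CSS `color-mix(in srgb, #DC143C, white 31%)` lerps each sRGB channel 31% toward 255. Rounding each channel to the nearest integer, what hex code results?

#E75D78

#DC143C is rgb(220, 20, 60).
A 31% tint moves each channel 31% toward 255:
  R: 220 + 0.31×(255−220) = 220 + 10.85 = 230.85 → 231
  G: 20 + 0.31×(255−20) = 20 + 72.85 = 92.85 → 93
  B: 60 + 60.45 = 120.45 → 120
rgb(231, 93, 120) = #E75D78.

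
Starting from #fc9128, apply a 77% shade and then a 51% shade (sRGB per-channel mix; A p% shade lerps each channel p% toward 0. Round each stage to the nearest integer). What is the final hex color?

#fc9128 is rgb(252, 145, 40).
Lerp each channel 77% toward 0:
  R: 252 + 0.77×(0−252) = 252 − 194.04 = 57.96 → 58
  G: 145 − 111.65 = 33.35 → 33
  B: 40 + 0.77×(0−40) = 40 − 30.8 = 9.2 → 9
After the shade: rgb(58, 33, 9) = #3a2109.
Per channel, c → c + 0.51(0 − c):
  R: 58 + 0.51×(0−58) = 58 − 29.58 = 28.42 → 28
  G: 33 + 0.51×(0−33) = 33 − 16.83 = 16.17 → 16
  B: 9 + 0.51×(0−9) = 9 − 4.59 = 4.41 → 4
rgb(28, 16, 4) = #1c1004.

#1c1004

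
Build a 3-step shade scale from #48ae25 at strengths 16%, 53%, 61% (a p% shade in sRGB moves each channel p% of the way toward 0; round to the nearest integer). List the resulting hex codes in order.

#3c921f, #225211, #1c440e

#48ae25 is rgb(72, 174, 37).
16%: (72 − 11.52 = 60.48→60, 174 − 27.84 = 146.16→146, 37 − 5.92 = 31.08→31) → #3c921f
53%: (72 − 38.16 = 33.84→34, 174 − 92.22 = 81.78→82, 37 − 19.61 = 17.39→17) → #225211
61%: (72 − 43.92 = 28.08→28, 174 − 106.14 = 67.86→68, 37 − 22.57 = 14.43→14) → #1c440e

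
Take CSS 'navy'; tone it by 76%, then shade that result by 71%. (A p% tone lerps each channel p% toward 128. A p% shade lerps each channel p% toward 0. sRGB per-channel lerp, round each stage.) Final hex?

CSS navy is rgb(0, 0, 128).
A 76% tone moves each channel 76% toward 128:
  R: 0 + 0.76×(128−0) = 0 + 97.28 = 97.28 → 97
  G: 0 + 0.76×(128−0) = 0 + 97.28 = 97.28 → 97
  B: 128 + 0 = 128 → 128
After the tone: rgb(97, 97, 128) = #616180.
A 71% shade moves each channel 71% toward 0:
  R: 97 − 68.87 = 28.13 → 28
  G: 97 + 0.71×(0−97) = 97 − 68.87 = 28.13 → 28
  B: 128 + 0.71×(0−128) = 128 − 90.88 = 37.12 → 37
rgb(28, 28, 37) = #1C1C25.

#1C1C25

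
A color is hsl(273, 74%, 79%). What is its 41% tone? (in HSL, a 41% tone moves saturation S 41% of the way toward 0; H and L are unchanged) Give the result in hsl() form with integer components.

S moves 41% from 74 toward 0: 74 − 30.34 = 43.66 → 44.
H and L are unchanged.

hsl(273, 44%, 79%)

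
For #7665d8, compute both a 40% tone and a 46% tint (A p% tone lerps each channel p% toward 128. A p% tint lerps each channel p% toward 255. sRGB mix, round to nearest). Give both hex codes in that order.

#7665d8 is rgb(118, 101, 216).
40% tone:
  R: 118 + 0.4×(128−118) = 118 + 4 = 122 → 122
  G: 101 + 10.8 = 111.8 → 112
  B: 216 − 35.2 = 180.8 → 181
  → #7a70b5
46% tint:
  R: 118 + 0.46×(255−118) = 118 + 63.02 = 181.02 → 181
  G: 101 + 70.84 = 171.84 → 172
  B: 216 + 0.46×(255−216) = 216 + 17.94 = 233.94 → 234
  → #b5acea

#7a70b5, #b5acea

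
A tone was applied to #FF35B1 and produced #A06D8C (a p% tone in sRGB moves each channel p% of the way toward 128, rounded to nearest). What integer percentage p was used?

75%

#FF35B1 is rgb(255, 53, 177); #A06D8C is rgb(160, 109, 140).
On the R channel (widest range): 160 ≈ 255 + (p/100)(128 − 255), so p ≈ 100×(160 − 255)/(128 − 255) = -9500/-127 = 74.80.
p = 75 reproduces all three channels after rounding.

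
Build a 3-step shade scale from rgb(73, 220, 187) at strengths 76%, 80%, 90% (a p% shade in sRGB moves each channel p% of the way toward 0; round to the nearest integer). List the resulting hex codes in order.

#12352D, #0F2C25, #071613

76%: (73 − 55.48 = 17.52→18, 220 − 167.2 = 52.8→53, 187 − 142.12 = 44.88→45) → #12352D
80%: (73 − 58.4 = 14.6→15, 220 − 176 = 44→44, 187 − 149.6 = 37.4→37) → #0F2C25
90%: (73 − 65.7 = 7.3→7, 220 − 198 = 22→22, 187 − 168.3 = 18.7→19) → #071613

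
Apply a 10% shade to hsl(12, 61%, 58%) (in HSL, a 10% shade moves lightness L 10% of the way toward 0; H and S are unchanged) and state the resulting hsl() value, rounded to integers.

L moves 10% from 58 toward 0: 58 − 5.8 = 52.2 → 52.
H and S are unchanged.

hsl(12, 61%, 52%)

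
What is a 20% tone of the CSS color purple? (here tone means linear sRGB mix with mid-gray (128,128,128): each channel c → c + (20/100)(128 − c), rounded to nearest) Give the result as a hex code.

CSS purple is rgb(128, 0, 128).
Lerp each channel 20% toward 128:
  R: 128 + 0.2×(128−128) = 128 + 0 = 128 → 128
  G: 0 + 25.6 = 25.6 → 26
  B: 128 + 0.2×(128−128) = 128 + 0 = 128 → 128
rgb(128, 26, 128) = #801A80.

#801A80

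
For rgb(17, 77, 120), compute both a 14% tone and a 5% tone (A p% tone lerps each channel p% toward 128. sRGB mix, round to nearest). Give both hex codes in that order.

14% tone:
  R: 17 + 15.54 = 32.54 → 33
  G: 77 + 0.14×(128−77) = 77 + 7.14 = 84.14 → 84
  B: 120 + 0.14×(128−120) = 120 + 1.12 = 121.12 → 121
  → #215479
5% tone:
  R: 17 + 5.55 = 22.55 → 23
  G: 77 + 2.55 = 79.55 → 80
  B: 120 + 0.05×(128−120) = 120 + 0.4 = 120.4 → 120
  → #175078

#215479, #175078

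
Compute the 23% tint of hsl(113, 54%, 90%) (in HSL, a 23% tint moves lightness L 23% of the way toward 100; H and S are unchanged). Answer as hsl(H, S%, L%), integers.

hsl(113, 54%, 92%)

L moves 23% from 90 toward 100: 90 + 2.3 = 92.3 → 92.
H and S are unchanged.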